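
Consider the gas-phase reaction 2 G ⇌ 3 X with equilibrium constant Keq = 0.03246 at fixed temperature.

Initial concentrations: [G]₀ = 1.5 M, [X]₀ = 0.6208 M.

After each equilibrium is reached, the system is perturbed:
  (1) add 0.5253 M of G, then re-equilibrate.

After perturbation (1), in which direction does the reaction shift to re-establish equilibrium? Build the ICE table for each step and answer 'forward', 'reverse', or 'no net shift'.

Q₀ = 0.1063 vs Keq = 0.03246 ⇒ Q>K, reverse
Step 1:
                    G           X
  Initial         1.5      0.6208
  Change       0.1205     -0.1807
  Equil          1.62      0.4401
  solve Keq expr → x = -0.06024; check Q = 0.03246
Then add 0.5253 M of G.
Step 2:
                    G           X
  Initial       2.146      0.4401
  Change     -0.05439     0.08159
  Equil         2.091      0.5217
  solve Keq expr → x = 0.0272; check Q = 0.03246

Direction: forward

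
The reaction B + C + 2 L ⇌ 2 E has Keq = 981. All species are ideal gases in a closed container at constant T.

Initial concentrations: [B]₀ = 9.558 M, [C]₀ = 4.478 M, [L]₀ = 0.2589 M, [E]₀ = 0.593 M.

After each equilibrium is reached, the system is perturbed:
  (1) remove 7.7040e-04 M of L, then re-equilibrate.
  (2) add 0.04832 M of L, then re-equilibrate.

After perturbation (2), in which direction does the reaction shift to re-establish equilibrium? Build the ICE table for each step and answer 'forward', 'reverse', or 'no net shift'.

Q₀ = 0.1226 vs Keq = 981 ⇒ Q<K, forward
Step 1:
                   B          C          L          E
  init         9.558      4.478     0.2589      0.593
  Δ          -0.1273    -0.1273    -0.2547     0.2547
  eq           9.431      4.351   0.004225     0.8477
  solve Keq expr → x = 0.1273; check Q = 981
Then remove 7.7040e-04 M of L.
Step 2:
                   B          C          L          E
  init         9.431      4.351   0.003455     0.8477
  Δ       3.8315e-04 3.8315e-04 7.6631e-04 -7.6631e-04
  eq           9.431      4.351   0.004221     0.8469
  solve Keq expr → x = -3.8315e-04; check Q = 981
Then add 0.04832 M of L.
Step 3:
                   B          C          L          E
  init         9.431      4.351    0.05254     0.8469
  Δ         -0.02403   -0.02403   -0.04806    0.04806
  eq           9.407      4.327   0.004479      0.895
  solve Keq expr → x = 0.02403; check Q = 981

Direction: forward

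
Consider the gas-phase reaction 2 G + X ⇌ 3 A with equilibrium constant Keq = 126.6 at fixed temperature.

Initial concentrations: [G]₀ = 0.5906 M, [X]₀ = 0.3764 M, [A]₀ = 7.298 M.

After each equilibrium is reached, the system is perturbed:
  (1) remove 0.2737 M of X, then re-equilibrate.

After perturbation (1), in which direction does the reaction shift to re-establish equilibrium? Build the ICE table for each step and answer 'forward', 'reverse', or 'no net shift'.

Direction: reverse

Q₀ = 2961 vs Keq = 126.6 ⇒ Q>K, reverse
Step 1:
                    G           X           A
  Initial      0.5906      0.3764       7.298
  Change       0.8634      0.4317      -1.295
  Equil         1.454      0.8081       6.003
  solve Keq expr → x = -0.4317; check Q = 126.6
Then remove 0.2737 M of X.
Step 2:
                    G           X           A
  Initial       1.454      0.5344       6.003
  Change       0.1399     0.06996     -0.2099
  Equil         1.594      0.6044       5.793
  solve Keq expr → x = -0.06996; check Q = 126.6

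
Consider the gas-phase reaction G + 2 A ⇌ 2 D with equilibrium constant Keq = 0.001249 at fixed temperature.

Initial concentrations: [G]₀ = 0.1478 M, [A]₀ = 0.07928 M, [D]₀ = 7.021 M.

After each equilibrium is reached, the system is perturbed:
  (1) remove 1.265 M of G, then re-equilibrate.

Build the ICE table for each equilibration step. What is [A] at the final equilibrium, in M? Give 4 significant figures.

Q₀ = 5.3064e+04 vs Keq = 0.001249 ⇒ Q>K, reverse
Step 1:
                    G           A           D
  I            0.1478     0.07928       7.021
  C             3.292       6.584      -6.584
  E              3.44       6.664      0.4368
  solve Keq expr → x = -3.292; check Q = 0.001249
Then remove 1.265 M of G.
Step 2:
                    G           A           D
  I             2.175       6.664      0.4368
  C           0.04096     0.08191    -0.08191
  E             2.216       6.745      0.3549
  solve Keq expr → x = -0.04096; check Q = 0.001249

[A]_eq = 6.745 M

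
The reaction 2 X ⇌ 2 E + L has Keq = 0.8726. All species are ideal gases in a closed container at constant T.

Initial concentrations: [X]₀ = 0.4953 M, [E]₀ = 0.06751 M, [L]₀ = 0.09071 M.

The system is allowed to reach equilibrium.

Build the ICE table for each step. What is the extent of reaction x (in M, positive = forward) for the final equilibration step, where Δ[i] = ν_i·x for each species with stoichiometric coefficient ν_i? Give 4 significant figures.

x = 0.1507 M

Q₀ = 0.001685 vs Keq = 0.8726 ⇒ Q<K, forward
Step 1:
                    X           E           L
  I            0.4953     0.06751     0.09071
  C           -0.3013      0.3013      0.1507
  E             0.194      0.3688      0.2414
  solve Keq expr → x = 0.1507; check Q = 0.8726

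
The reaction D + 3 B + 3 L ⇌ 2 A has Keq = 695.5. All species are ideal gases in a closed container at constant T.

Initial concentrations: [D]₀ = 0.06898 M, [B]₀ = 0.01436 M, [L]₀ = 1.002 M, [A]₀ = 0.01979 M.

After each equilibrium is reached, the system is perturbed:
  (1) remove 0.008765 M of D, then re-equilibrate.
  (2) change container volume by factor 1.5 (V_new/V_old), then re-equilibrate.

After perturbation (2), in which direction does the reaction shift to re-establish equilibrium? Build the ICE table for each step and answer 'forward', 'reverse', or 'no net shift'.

Direction: reverse

Q₀ = 1906 vs Keq = 695.5 ⇒ Q>K, reverse
Step 1:
                  D         B         L         A
  I         0.06898   0.01436     1.002   0.01979
  C        0.001267  0.003801  0.003801 -0.002534
  E         0.07025   0.01816     1.006   0.01726
  solve Keq expr → x = -0.001267; check Q = 695.5
Then remove 0.008765 M of D.
Step 2:
                  D         B         L         A
  I         0.06148   0.01816     1.006   0.01726
  C       1.7821e-04 5.3464e-04 5.3464e-04 -3.5643e-04
  E         0.06166    0.0187     1.006    0.0169
  solve Keq expr → x = -1.7821e-04; check Q = 695.5
Then change container volume by factor 1.5 (V_new/V_old).
Step 3:
                  D         B         L         A
  I         0.04111   0.01246    0.6709   0.01127
  C        0.001904  0.005712  0.005712 -0.003808
  E         0.04301   0.01818    0.6766  0.007459
  solve Keq expr → x = -0.001904; check Q = 695.5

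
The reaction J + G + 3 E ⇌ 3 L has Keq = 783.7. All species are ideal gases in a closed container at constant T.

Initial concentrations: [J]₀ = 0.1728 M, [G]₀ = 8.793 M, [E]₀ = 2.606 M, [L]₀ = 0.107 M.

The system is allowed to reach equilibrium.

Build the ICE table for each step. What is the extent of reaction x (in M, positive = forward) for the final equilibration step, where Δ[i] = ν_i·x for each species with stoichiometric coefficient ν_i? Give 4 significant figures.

Q₀ = 4.5556e-05 vs Keq = 783.7 ⇒ Q<K, forward
Step 1:
                   J          G          E          L
  init        0.1728      8.793      2.606      0.107
  Δ          -0.1728    -0.1728    -0.5184     0.5184
  eq      3.9795e-06       8.62      2.088     0.6254
  solve Keq expr → x = 0.1728; check Q = 783.7

x = 0.1728 M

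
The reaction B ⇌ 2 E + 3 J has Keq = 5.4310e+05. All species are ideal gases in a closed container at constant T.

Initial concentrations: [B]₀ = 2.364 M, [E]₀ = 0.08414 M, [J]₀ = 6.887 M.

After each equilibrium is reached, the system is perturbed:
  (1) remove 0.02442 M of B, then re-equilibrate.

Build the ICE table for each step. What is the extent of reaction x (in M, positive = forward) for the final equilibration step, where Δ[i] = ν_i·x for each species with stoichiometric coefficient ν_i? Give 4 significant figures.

x = -0.02122 M

Q₀ = 0.9782 vs Keq = 5.4310e+05 ⇒ Q<K, forward
Step 1:
                    B           E           J
  I             2.364     0.08414       6.887
  C            -2.264       4.528       6.791
  E            0.1002       4.612       13.68
  solve Keq expr → x = 2.264; check Q = 5.4310e+05
Then remove 0.02442 M of B.
Step 2:
                    B           E           J
  I            0.0758       4.612       13.68
  C           0.02122    -0.04243    -0.06365
  E           0.09701       4.569       13.61
  solve Keq expr → x = -0.02122; check Q = 5.4310e+05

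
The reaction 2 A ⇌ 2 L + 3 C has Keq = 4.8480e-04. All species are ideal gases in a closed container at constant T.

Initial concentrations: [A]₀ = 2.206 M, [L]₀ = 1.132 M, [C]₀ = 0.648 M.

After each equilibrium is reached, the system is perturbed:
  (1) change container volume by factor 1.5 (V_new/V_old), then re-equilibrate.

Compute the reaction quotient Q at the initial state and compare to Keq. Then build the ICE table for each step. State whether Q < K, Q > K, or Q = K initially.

Q₀ = 0.07165; Q > K (proceeds reverse)

Q₀ = 0.07165 vs Keq = 4.8480e-04 ⇒ Q>K, reverse
Step 1:
                    A           L           C
  init          2.206       1.132       0.648
  Δ            0.3204     -0.3204     -0.4805
  eq            2.526      0.8116      0.1675
  solve Keq expr → x = -0.1602; check Q = 4.8480e-04
Then change container volume by factor 1.5 (V_new/V_old).
Step 2:
                    A           L           C
  init          1.684      0.5411      0.1116
  Δ           -0.0317      0.0317     0.04756
  eq            1.653      0.5728      0.1592
  solve Keq expr → x = 0.01585; check Q = 4.8480e-04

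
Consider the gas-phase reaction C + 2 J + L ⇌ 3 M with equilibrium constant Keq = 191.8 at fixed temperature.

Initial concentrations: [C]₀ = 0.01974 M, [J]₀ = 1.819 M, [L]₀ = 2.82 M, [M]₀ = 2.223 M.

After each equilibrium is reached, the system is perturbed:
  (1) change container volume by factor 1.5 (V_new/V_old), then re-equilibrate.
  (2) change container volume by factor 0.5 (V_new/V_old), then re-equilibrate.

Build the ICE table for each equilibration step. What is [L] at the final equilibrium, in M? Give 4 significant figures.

[L]_eq = 3.74 M

Q₀ = 59.64 vs Keq = 191.8 ⇒ Q<K, forward
Step 1:
                   C          J          L          M
  I          0.01974      1.819       2.82      2.223
  C         -0.01305    -0.0261   -0.01305    0.03915
  E         0.006689      1.793      2.807      2.262
  solve Keq expr → x = 0.01305; check Q = 191.8
Then change container volume by factor 1.5 (V_new/V_old).
Step 2:
                   C          J          L          M
  I         0.004459      1.195      1.871      1.508
  C         0.002093   0.004186   0.002093  -0.006279
  E         0.006553      1.199      1.873      1.502
  solve Keq expr → x = -0.002093; check Q = 191.8
Then change container volume by factor 0.5 (V_new/V_old).
Step 3:
                   C          J          L          M
  I          0.01311      2.399      3.747      3.004
  C        -0.006345   -0.01269  -0.006345    0.01903
  E         0.006761      2.386       3.74      3.023
  solve Keq expr → x = 0.006345; check Q = 191.8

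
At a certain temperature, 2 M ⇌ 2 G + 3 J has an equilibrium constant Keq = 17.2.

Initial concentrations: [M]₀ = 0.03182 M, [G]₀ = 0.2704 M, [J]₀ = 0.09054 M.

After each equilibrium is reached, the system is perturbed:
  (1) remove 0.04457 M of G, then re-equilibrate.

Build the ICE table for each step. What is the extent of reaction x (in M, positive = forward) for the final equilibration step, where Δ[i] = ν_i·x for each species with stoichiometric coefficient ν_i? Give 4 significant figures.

Q₀ = 0.0536 vs Keq = 17.2 ⇒ Q<K, forward
Step 1:
                    M           G           J
  init        0.03182      0.2704     0.09054
  Δ          -0.02833     0.02833     0.04249
  eq         0.003495      0.2987       0.133
  solve Keq expr → x = 0.01416; check Q = 17.2
Then remove 0.04457 M of G.
Step 2:
                    M           G           J
  init       0.003495      0.2542       0.133
  Δ       -4.9091e-04  4.9091e-04  7.3637e-04
  eq         0.003004      0.2546      0.1338
  solve Keq expr → x = 2.4546e-04; check Q = 17.2

x = 2.4546e-04 M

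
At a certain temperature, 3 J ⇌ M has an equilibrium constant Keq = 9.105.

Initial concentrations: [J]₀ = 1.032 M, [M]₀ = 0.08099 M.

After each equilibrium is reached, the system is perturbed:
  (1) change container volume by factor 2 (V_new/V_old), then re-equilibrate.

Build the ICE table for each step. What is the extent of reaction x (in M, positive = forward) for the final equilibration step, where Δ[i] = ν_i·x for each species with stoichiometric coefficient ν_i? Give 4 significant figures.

Q₀ = 0.07369 vs Keq = 9.105 ⇒ Q<K, forward
Step 1:
                    J           M
  I             1.032     0.08099
  C           -0.7057      0.2352
  E            0.3263      0.3162
  solve Keq expr → x = 0.2352; check Q = 9.105
Then change container volume by factor 2 (V_new/V_old).
Step 2:
                    J           M
  I            0.1631      0.1581
  C            0.0803    -0.02677
  E            0.2434      0.1313
  solve Keq expr → x = -0.02677; check Q = 9.105

x = -0.02677 M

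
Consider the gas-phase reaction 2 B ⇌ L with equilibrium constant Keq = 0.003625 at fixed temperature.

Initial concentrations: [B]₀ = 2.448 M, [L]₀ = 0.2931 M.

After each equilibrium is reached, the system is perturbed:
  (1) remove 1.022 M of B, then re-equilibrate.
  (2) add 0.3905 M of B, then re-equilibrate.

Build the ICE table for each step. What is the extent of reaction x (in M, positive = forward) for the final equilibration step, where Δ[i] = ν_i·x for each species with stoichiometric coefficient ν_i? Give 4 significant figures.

Q₀ = 0.04891 vs Keq = 0.003625 ⇒ Q>K, reverse
Step 1:
                  B         L
  init        2.448    0.2931
  Δ          0.5222   -0.2611
  eq           2.97   0.03198
  solve Keq expr → x = -0.2611; check Q = 0.003625
Then remove 1.022 M of B.
Step 2:
                  B         L
  init        1.948   0.03198
  Δ         0.03543  -0.01772
  eq          1.984   0.01426
  solve Keq expr → x = -0.01772; check Q = 0.003625
Then add 0.3905 M of B.
Step 3:
                  B         L
  init        2.374   0.01426
  Δ        -0.01193  0.005964
  eq          2.362   0.02023
  solve Keq expr → x = 0.005964; check Q = 0.003625

x = 0.005964 M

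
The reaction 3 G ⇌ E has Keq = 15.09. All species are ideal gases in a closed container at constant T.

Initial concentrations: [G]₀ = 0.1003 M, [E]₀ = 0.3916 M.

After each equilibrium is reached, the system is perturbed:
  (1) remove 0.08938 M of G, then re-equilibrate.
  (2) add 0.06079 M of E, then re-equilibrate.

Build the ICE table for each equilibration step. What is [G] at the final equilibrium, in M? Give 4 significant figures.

Q₀ = 388.1 vs Keq = 15.09 ⇒ Q>K, reverse
Step 1:
                    G           E
  Initial      0.1003      0.3916
  Change       0.1798    -0.05994
  Equil        0.2801      0.3317
  solve Keq expr → x = -0.05994; check Q = 15.09
Then remove 0.08938 M of G.
Step 2:
                    G           E
  Initial      0.1907      0.3317
  Change      0.08151    -0.02717
  Equil        0.2722      0.3045
  solve Keq expr → x = -0.02717; check Q = 15.09
Then add 0.06079 M of E.
Step 3:
                    G           E
  Initial      0.2722      0.3653
  Change      0.01565   -0.005216
  Equil        0.2879      0.3601
  solve Keq expr → x = -0.005216; check Q = 15.09

[G]_eq = 0.2879 M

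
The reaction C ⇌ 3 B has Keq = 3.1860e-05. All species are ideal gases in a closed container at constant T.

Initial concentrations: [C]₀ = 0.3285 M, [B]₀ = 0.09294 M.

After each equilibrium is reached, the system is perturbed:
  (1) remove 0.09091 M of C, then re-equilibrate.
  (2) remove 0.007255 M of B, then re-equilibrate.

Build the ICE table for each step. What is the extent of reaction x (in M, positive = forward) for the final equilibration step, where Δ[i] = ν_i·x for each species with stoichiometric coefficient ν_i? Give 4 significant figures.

x = 0.002398 M

Q₀ = 0.002444 vs Keq = 3.1860e-05 ⇒ Q>K, reverse
Step 1:
                   C          B
  init        0.3285    0.09294
  Δ          0.02352   -0.07056
  eq           0.352    0.02238
  solve Keq expr → x = -0.02352; check Q = 3.1860e-05
Then remove 0.09091 M of C.
Step 2:
                   C          B
  init        0.2611    0.02238
  Δ       7.0118e-04  -0.002104
  eq          0.2618    0.02028
  solve Keq expr → x = -7.0118e-04; check Q = 3.1860e-05
Then remove 0.007255 M of B.
Step 3:
                   C          B
  init        0.2618    0.01303
  Δ        -0.002398   0.007193
  eq          0.2594    0.02022
  solve Keq expr → x = 0.002398; check Q = 3.1860e-05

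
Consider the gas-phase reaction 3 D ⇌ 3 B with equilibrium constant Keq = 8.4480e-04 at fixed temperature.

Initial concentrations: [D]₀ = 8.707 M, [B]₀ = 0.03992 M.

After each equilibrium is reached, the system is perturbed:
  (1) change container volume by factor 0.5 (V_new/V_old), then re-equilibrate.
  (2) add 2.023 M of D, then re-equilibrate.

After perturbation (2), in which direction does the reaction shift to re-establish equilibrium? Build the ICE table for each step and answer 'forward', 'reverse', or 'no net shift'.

Direction: forward

Q₀ = 9.6375e-08 vs Keq = 8.4480e-04 ⇒ Q<K, forward
Step 1:
                   D          B
  init         8.707    0.03992
  Δ          -0.7155     0.7155
  eq           7.991     0.7555
  solve Keq expr → x = 0.2385; check Q = 8.4480e-04
Then change container volume by factor 0.5 (V_new/V_old).
Step 2:
                   D          B
  init         15.98      1.511
  Δ                0          0
  eq           15.98      1.511
  solve Keq expr → x = 0; check Q = 8.4480e-04
Then add 2.023 M of D.
Step 3:
                   D          B
  init         18.01      1.511
  Δ          -0.1747     0.1747
  eq           17.83      1.686
  solve Keq expr → x = 0.05824; check Q = 8.4480e-04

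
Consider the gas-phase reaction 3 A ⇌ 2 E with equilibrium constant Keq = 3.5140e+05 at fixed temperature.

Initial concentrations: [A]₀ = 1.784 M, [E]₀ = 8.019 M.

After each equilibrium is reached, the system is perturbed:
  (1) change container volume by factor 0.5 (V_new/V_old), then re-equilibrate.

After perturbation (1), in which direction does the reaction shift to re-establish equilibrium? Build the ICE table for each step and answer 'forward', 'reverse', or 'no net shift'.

Q₀ = 11.33 vs Keq = 3.5140e+05 ⇒ Q<K, forward
Step 1:
                    A           E
  Initial       1.784       8.019
  Change       -1.722       1.148
  Equil       0.06207       9.167
  solve Keq expr → x = 0.574; check Q = 3.5140e+05
Then change container volume by factor 0.5 (V_new/V_old).
Step 2:
                    A           E
  Initial      0.1241       18.33
  Change     -0.02555     0.01703
  Equil       0.09859       18.35
  solve Keq expr → x = 0.008516; check Q = 3.5140e+05

Direction: forward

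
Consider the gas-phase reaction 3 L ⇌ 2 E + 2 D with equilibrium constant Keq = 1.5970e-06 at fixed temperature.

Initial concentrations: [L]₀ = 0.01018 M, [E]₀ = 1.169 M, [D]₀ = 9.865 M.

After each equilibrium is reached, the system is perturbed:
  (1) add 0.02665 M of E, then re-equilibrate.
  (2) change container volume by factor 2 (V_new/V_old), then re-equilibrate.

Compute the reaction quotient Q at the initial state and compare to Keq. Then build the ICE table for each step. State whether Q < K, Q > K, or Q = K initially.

Q₀ = 1.2606e+08; Q > K (proceeds reverse)

Q₀ = 1.2606e+08 vs Keq = 1.5970e-06 ⇒ Q>K, reverse
Step 1:
                   L          E          D
  init       0.01018      1.169      9.865
  Δ            1.753     -1.169     -1.169
  eq           1.763 3.4022e-04      8.696
  solve Keq expr → x = -0.5843; check Q = 1.5970e-06
Then add 0.02665 M of E.
Step 2:
                   L          E          D
  init         1.763    0.02699      8.696
  Δ          0.03996   -0.02664   -0.02664
  eq           1.803 3.5293e-04       8.67
  solve Keq expr → x = -0.01332; check Q = 1.5970e-06
Then change container volume by factor 2 (V_new/V_old).
Step 3:
                   L          E          D
  init        0.9016 1.7646e-04      4.335
  Δ       -1.0957e-04 7.3044e-05 7.3044e-05
  eq          0.9015 2.4951e-04      4.335
  solve Keq expr → x = 3.6522e-05; check Q = 1.5970e-06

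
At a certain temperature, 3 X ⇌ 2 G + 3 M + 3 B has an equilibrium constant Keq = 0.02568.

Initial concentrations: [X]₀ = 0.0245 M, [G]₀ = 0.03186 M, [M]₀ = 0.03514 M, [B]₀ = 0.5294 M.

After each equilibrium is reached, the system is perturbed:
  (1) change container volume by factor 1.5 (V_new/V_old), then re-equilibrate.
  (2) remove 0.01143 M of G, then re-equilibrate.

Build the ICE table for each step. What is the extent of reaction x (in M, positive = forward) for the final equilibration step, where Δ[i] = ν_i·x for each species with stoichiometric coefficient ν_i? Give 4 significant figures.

Q₀ = 4.4438e-04 vs Keq = 0.02568 ⇒ Q<K, forward
Step 1:
                    X           G           M           B
  init         0.0245     0.03186     0.03514      0.5294
  Δ          -0.01378    0.009188     0.01378     0.01378
  eq          0.01072     0.04105     0.04892      0.5432
  solve Keq expr → x = 0.004594; check Q = 0.02568
Then change container volume by factor 1.5 (V_new/V_old).
Step 2:
                    X           G           M           B
  init       0.007145     0.02737     0.03261      0.3621
  Δ         -0.002958    0.001972    0.002958    0.002958
  eq         0.004187     0.02934     0.03557      0.3651
  solve Keq expr → x = 9.8604e-04; check Q = 0.02568
Then remove 0.01143 M of G.
Step 3:
                    X           G           M           B
  init       0.004187     0.01791     0.03557      0.3651
  Δ         -0.001004  6.6917e-04    0.001004    0.001004
  eq         0.003183     0.01858     0.03658      0.3661
  solve Keq expr → x = 3.3458e-04; check Q = 0.02568

x = 3.3458e-04 M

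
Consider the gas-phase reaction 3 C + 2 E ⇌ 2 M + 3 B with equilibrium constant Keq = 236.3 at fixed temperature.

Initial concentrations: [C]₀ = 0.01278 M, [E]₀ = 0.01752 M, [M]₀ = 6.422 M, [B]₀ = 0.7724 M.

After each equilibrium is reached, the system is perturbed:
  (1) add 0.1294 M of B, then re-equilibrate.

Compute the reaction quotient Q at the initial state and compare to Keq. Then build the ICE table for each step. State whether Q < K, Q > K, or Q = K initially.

Q₀ = 2.9662e+10; Q > K (proceeds reverse)

Q₀ = 2.9662e+10 vs Keq = 236.3 ⇒ Q>K, reverse
Step 1:
                  C         E         M         B
  init      0.01278   0.01752     6.422    0.7724
  Δ          0.4187    0.2791   -0.2791   -0.4187
  eq         0.4315    0.2966     6.143    0.3537
  solve Keq expr → x = -0.1396; check Q = 236.3
Then add 0.1294 M of B.
Step 2:
                  C         E         M         B
  init       0.4315    0.2966     6.143    0.4831
  Δ         0.05314   0.03543  -0.03543  -0.05314
  eq         0.4846    0.3321     6.107      0.43
  solve Keq expr → x = -0.01771; check Q = 236.3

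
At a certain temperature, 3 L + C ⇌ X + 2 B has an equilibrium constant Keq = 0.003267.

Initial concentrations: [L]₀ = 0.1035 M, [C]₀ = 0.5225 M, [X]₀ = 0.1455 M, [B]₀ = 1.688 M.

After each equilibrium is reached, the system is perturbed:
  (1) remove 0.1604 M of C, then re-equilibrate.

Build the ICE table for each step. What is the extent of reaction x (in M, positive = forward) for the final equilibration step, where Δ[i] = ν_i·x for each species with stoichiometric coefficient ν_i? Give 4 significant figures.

Q₀ = 715.6 vs Keq = 0.003267 ⇒ Q>K, reverse
Step 1:
                   L          C          X          B
  I           0.1035     0.5225     0.1455      1.688
  C            0.436     0.1453    -0.1453    -0.2906
  E           0.5395     0.6678 1.7543e-04      1.397
  solve Keq expr → x = -0.1453; check Q = 0.003267
Then remove 0.1604 M of C.
Step 2:
                   L          C          X          B
  I           0.5395     0.5074 1.7543e-04      1.397
  C       1.2605e-04 4.2015e-05 -4.2015e-05 -8.4031e-05
  E           0.5396     0.5075 1.3342e-04      1.397
  solve Keq expr → x = -4.2015e-05; check Q = 0.003267

x = -4.2015e-05 M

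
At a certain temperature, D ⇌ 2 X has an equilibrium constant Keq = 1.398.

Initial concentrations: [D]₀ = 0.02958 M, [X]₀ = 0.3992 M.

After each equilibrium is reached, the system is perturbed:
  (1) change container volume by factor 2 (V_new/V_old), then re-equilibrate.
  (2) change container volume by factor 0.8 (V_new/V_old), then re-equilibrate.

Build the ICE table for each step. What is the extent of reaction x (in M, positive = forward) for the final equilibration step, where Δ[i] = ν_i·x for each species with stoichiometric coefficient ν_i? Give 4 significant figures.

Q₀ = 5.387 vs Keq = 1.398 ⇒ Q>K, reverse
Step 1:
                   D          X
  Initial    0.02958     0.3992
  Change     0.04173   -0.08346
  Equil      0.07131     0.3157
  solve Keq expr → x = -0.04173; check Q = 1.398
Then change container volume by factor 2 (V_new/V_old).
Step 2:
                   D          X
  Initial    0.03566     0.1579
  Change      -0.012    0.02399
  Equil      0.02366     0.1819
  solve Keq expr → x = 0.012; check Q = 1.398
Then change container volume by factor 0.8 (V_new/V_old).
Step 3:
                   D          X
  Initial    0.02957     0.2273
  Change    0.004515   -0.00903
  Equil      0.03409     0.2183
  solve Keq expr → x = -0.004515; check Q = 1.398

x = -0.004515 M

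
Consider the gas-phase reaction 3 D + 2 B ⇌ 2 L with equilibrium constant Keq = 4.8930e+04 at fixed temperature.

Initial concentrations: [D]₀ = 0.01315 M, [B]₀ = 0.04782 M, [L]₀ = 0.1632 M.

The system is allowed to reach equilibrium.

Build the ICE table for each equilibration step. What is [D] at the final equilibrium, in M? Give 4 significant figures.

Q₀ = 5.1221e+06 vs Keq = 4.8930e+04 ⇒ Q>K, reverse
Step 1:
                  D         B         L
  Initial   0.01315   0.04782    0.1632
  Change    0.03129   0.02086  -0.02086
  Equil     0.04444   0.06868    0.1423
  solve Keq expr → x = -0.01043; check Q = 4.8930e+04

[D]_eq = 0.04444 M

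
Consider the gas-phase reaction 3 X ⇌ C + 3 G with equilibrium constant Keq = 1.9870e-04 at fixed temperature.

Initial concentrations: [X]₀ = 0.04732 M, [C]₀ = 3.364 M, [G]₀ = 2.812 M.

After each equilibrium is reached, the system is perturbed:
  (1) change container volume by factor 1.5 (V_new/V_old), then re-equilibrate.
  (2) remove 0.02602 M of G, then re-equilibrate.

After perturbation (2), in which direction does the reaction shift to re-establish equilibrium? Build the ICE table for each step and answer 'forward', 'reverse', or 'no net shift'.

Q₀ = 7.0594e+05 vs Keq = 1.9870e-04 ⇒ Q>K, reverse
Step 1:
                    X           C           G
  I           0.04732       3.364       2.812
  C             2.694     -0.8979      -2.694
  E             2.741       2.466      0.1184
  solve Keq expr → x = -0.8979; check Q = 1.9870e-04
Then change container volume by factor 1.5 (V_new/V_old).
Step 2:
                    X           C           G
  I             1.827       1.644     0.07892
  C          -0.01082    0.003607     0.01082
  E             1.816       1.648     0.08974
  solve Keq expr → x = 0.003607; check Q = 1.9870e-04
Then remove 0.02602 M of G.
Step 3:
                    X           C           G
  I             1.816       1.648     0.06372
  C          -0.02466    0.008218     0.02466
  E             1.792       1.656     0.08838
  solve Keq expr → x = 0.008218; check Q = 1.9870e-04

Direction: forward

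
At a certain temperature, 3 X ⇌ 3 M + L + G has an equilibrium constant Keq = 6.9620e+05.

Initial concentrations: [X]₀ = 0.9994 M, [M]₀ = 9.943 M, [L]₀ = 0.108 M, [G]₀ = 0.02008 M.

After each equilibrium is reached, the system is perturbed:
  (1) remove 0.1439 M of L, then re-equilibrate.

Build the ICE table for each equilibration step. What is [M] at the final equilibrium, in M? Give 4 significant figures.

[M]_eq = 10.89 M

Q₀ = 2.136 vs Keq = 6.9620e+05 ⇒ Q<K, forward
Step 1:
                    X           M           L           G
  I            0.9994       9.943       0.108     0.02008
  C           -0.9358      0.9358      0.3119      0.3119
  E           0.06365       10.88      0.4199       0.332
  solve Keq expr → x = 0.3119; check Q = 6.9620e+05
Then remove 0.1439 M of L.
Step 2:
                    X           M           L           G
  I           0.06365       10.88       0.276       0.332
  C         -0.007943    0.007943    0.002648    0.002648
  E            0.0557       10.89      0.2787      0.3346
  solve Keq expr → x = 0.002648; check Q = 6.9620e+05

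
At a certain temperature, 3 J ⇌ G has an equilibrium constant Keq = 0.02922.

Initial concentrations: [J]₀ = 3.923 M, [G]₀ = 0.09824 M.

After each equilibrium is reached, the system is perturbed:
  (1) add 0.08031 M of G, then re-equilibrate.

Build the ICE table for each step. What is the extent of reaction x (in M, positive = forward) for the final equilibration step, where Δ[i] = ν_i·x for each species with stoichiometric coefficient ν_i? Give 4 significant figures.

Q₀ = 0.001627 vs Keq = 0.02922 ⇒ Q<K, forward
Step 1:
                  J         G
  I           3.923   0.09824
  C          -1.295    0.4318
  E           2.628    0.5301
  solve Keq expr → x = 0.4318; check Q = 0.02922
Then add 0.08031 M of G.
Step 2:
                  J         G
  I           2.628    0.6104
  C         0.08383  -0.02794
  E           2.711    0.5824
  solve Keq expr → x = -0.02794; check Q = 0.02922

x = -0.02794 M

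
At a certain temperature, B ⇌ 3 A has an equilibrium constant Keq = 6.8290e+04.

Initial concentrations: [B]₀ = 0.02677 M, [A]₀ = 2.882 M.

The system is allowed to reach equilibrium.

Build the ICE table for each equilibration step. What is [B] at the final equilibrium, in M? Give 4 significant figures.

[B]_eq = 3.8022e-04 M

Q₀ = 894.2 vs Keq = 6.8290e+04 ⇒ Q<K, forward
Step 1:
                    B           A
  Initial     0.02677       2.882
  Change     -0.02639     0.07917
  Equil    3.8022e-04       2.961
  solve Keq expr → x = 0.02639; check Q = 6.8290e+04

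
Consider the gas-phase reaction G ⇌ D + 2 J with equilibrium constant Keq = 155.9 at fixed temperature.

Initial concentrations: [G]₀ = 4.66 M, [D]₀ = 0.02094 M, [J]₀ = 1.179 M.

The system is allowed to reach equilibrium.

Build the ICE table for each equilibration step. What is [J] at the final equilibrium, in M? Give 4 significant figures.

[J]_eq = 7.848 M

Q₀ = 0.006246 vs Keq = 155.9 ⇒ Q<K, forward
Step 1:
                   G          D          J
  init          4.66    0.02094      1.179
  Δ           -3.334      3.334      6.669
  eq           1.326      3.355      7.848
  solve Keq expr → x = 3.334; check Q = 155.9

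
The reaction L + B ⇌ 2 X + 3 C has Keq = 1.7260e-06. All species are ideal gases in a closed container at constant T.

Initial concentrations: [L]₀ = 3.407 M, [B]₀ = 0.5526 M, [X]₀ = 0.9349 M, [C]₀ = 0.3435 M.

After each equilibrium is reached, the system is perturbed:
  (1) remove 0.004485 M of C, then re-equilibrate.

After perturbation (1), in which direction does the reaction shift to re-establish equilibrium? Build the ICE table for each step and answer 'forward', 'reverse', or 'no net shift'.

Q₀ = 0.01882 vs Keq = 1.7260e-06 ⇒ Q>K, reverse
Step 1:
                  L         B         X         C
  Initial     3.407    0.5526    0.9349    0.3435
  Change     0.1079    0.1079   -0.2158   -0.3237
  Equil       3.515    0.6605    0.7191   0.01979
  solve Keq expr → x = -0.1079; check Q = 1.7260e-06
Then remove 0.004485 M of C.
Step 2:
                  L         B         X         C
  Initial     3.515    0.6605    0.7191    0.0153
  Change  -0.001471 -0.001471  0.002943  0.004414
  Equil       3.513     0.659     0.722   0.01972
  solve Keq expr → x = 0.001471; check Q = 1.7260e-06

Direction: forward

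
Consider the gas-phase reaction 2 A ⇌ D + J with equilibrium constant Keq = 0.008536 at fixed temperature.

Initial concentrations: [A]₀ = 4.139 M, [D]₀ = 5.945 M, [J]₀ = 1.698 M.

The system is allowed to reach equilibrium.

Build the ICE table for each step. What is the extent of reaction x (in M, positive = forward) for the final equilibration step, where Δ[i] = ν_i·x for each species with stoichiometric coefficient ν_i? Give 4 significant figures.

Q₀ = 0.5892 vs Keq = 0.008536 ⇒ Q>K, reverse
Step 1:
                  A         D         J
  init        4.139     5.945     1.698
  Δ           3.186    -1.593    -1.593
  eq          7.325     4.352    0.1052
  solve Keq expr → x = -1.593; check Q = 0.008536

x = -1.593 M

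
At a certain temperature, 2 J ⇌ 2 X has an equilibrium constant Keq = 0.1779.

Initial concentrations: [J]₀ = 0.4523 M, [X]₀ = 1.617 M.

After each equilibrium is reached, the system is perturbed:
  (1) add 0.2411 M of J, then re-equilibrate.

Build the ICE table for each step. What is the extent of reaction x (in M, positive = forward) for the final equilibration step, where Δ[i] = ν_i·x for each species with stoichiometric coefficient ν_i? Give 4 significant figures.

x = 0.03576 M

Q₀ = 12.78 vs Keq = 0.1779 ⇒ Q>K, reverse
Step 1:
                  J         X
  init       0.4523     1.617
  Δ           1.003    -1.003
  eq          1.455    0.6139
  solve Keq expr → x = -0.5016; check Q = 0.1779
Then add 0.2411 M of J.
Step 2:
                  J         X
  init        1.697    0.6139
  Δ        -0.07152   0.07152
  eq          1.625    0.6854
  solve Keq expr → x = 0.03576; check Q = 0.1779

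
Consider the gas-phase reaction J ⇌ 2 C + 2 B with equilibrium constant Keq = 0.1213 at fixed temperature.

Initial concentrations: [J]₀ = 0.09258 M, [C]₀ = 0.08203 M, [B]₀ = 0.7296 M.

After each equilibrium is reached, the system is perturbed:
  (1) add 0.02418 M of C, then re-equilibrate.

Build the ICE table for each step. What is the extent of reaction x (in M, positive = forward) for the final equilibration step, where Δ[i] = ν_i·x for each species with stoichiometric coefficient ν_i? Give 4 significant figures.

x = -0.007655 M

Q₀ = 0.03869 vs Keq = 0.1213 ⇒ Q<K, forward
Step 1:
                  J         C         B
  I         0.09258   0.08203    0.7296
  C        -0.01997   0.03993   0.03993
  E         0.07261     0.122    0.7695
  solve Keq expr → x = 0.01997; check Q = 0.1213
Then add 0.02418 M of C.
Step 2:
                  J         C         B
  I         0.07261    0.1461    0.7695
  C        0.007655  -0.01531  -0.01531
  E         0.08027    0.1308    0.7542
  solve Keq expr → x = -0.007655; check Q = 0.1213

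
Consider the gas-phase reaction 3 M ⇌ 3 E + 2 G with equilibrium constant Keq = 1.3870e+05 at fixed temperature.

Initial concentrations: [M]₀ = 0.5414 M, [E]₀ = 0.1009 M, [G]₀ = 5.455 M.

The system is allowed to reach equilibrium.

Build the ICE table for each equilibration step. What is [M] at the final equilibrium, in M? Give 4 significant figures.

Q₀ = 0.1926 vs Keq = 1.3870e+05 ⇒ Q<K, forward
Step 1:
                   M          E          G
  init        0.5414     0.1009      5.455
  Δ          -0.5037     0.5037     0.3358
  eq         0.03767     0.6046      5.791
  solve Keq expr → x = 0.1679; check Q = 1.3870e+05

[M]_eq = 0.03767 M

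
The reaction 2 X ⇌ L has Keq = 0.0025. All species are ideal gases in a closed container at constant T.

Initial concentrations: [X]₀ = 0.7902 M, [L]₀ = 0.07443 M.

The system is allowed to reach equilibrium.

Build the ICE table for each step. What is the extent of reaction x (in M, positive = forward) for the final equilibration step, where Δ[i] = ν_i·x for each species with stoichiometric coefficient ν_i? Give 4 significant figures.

x = -0.07225 M

Q₀ = 0.1192 vs Keq = 0.0025 ⇒ Q>K, reverse
Step 1:
                   X          L
  Initial     0.7902    0.07443
  Change      0.1445   -0.07225
  Equil       0.9347   0.002184
  solve Keq expr → x = -0.07225; check Q = 0.0025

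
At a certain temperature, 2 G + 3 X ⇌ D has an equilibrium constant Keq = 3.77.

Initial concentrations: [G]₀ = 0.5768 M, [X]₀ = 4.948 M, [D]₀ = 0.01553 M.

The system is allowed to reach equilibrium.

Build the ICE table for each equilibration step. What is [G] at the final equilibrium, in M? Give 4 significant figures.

[G]_eq = 0.03288 M

Q₀ = 3.8533e-04 vs Keq = 3.77 ⇒ Q<K, forward
Step 1:
                    G           X           D
  init         0.5768       4.948     0.01553
  Δ           -0.5439     -0.8159       0.272
  eq          0.03288       4.132      0.2875
  solve Keq expr → x = 0.272; check Q = 3.77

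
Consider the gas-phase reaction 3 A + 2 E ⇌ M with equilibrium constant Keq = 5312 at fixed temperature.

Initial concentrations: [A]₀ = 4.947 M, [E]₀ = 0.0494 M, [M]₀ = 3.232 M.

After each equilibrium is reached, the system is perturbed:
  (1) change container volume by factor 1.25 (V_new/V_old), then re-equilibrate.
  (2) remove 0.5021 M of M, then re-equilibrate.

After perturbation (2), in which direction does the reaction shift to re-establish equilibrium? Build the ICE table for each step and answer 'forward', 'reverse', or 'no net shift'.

Q₀ = 10.94 vs Keq = 5312 ⇒ Q<K, forward
Step 1:
                    A           E           M
  init          4.947      0.0494       3.232
  Δ          -0.07065     -0.0471     0.02355
  eq            4.876    0.002299       3.256
  solve Keq expr → x = 0.02355; check Q = 5312
Then change container volume by factor 1.25 (V_new/V_old).
Step 2:
                    A           E           M
  init          3.901    0.001839       2.604
  Δ          0.001549    0.001033 -5.1628e-04
  eq            3.903    0.002872       2.604
  solve Keq expr → x = -5.1628e-04; check Q = 5312
Then remove 0.5021 M of M.
Step 3:
                    A           E           M
  init          3.903    0.002872       2.102
  Δ       -4.3675e-04 -2.9116e-04  1.4558e-04
  eq            3.902    0.002581       2.102
  solve Keq expr → x = 1.4558e-04; check Q = 5312

Direction: forward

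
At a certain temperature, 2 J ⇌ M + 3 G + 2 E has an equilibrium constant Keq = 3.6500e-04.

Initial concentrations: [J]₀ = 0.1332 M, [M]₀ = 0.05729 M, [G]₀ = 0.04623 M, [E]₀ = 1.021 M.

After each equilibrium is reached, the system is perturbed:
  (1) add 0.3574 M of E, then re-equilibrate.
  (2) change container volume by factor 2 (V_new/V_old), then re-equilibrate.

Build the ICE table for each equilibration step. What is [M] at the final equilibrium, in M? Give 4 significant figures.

Q₀ = 3.3258e-04 vs Keq = 3.6500e-04 ⇒ Q<K, forward
Step 1:
                   J          M          G          E
  init        0.1332    0.05729    0.04623      1.021
  Δ       -7.6331e-04 3.8165e-04   0.001145 7.6331e-04
  eq          0.1324    0.05767    0.04737      1.022
  solve Keq expr → x = 3.8165e-04; check Q = 3.6500e-04
Then add 0.3574 M of E.
Step 2:
                   J          M          G          E
  init        0.1324    0.05767    0.04737      1.379
  Δ         0.004688  -0.002344  -0.007032  -0.004688
  eq          0.1371    0.05533    0.04034      1.374
  solve Keq expr → x = -0.002344; check Q = 3.6500e-04
Then change container volume by factor 2 (V_new/V_old).
Step 3:
                   J          M          G          E
  init       0.06856    0.02766    0.02017     0.6872
  Δ         -0.01345   0.006724    0.02017    0.01345
  eq         0.05511    0.03439    0.04034     0.7007
  solve Keq expr → x = 0.006724; check Q = 3.6500e-04

[M]_eq = 0.03439 M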